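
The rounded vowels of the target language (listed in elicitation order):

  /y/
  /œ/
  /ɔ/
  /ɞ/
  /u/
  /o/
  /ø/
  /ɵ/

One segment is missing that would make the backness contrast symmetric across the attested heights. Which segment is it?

/ʉ/

height            front     central   back    
high              y         —         u       
high-mid          ø         ɵ         o       
low-mid           œ         ɞ         ɔ       
The high row has no central member, so the gap is the high central rounded vowel /ʉ/.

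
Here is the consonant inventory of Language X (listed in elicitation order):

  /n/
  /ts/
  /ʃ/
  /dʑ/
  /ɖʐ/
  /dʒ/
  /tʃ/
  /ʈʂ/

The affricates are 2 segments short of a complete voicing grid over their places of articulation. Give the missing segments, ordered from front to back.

/dz/, /tɕ/

alveolar: voiceless /ts/, voiced —.
postalveolar: voiceless /tʃ/, voiced /dʒ/.
retroflex: voiceless /ʈʂ/, voiced /ɖʐ/.
alveolo-palatal: voiceless —, voiced /dʑ/.
Gaps, from front to back: alveolar lacks voiced (/dz/); alveolo-palatal lacks voiceless (/tɕ/).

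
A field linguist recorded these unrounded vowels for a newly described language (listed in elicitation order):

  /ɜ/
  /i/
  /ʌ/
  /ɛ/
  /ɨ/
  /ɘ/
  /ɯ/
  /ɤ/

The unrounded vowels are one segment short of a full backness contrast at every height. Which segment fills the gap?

high: front /i/, central /ɨ/, back /ɯ/.
high-mid: front —, central /ɘ/, back /ɤ/.
low-mid: front /ɛ/, central /ɜ/, back /ʌ/.
The high-mid row has no front member, so the gap is the high-mid front unrounded vowel /e/.

/e/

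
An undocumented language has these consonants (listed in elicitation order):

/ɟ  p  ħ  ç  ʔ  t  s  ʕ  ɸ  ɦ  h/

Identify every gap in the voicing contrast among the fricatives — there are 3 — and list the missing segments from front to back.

/β/, /z/, /ʝ/

place of articulation  voiceless  voiced  
bilabial          ɸ         —       
alveolar          s         —       
palatal           ç         —       
pharyngeal        ħ         ʕ       
glottal           h         ɦ       
Gaps, from front to back: bilabial lacks voiced (/β/); alveolar lacks voiced (/z/); palatal lacks voiced (/ʝ/).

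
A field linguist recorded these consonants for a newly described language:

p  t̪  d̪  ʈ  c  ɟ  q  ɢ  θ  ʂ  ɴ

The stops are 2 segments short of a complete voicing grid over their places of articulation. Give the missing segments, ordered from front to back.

Voiceless: /p/ (bilabial), /t̪/ (dental), /ʈ/ (retroflex), /c/ (palatal), /q/ (uvular).
Voiced: /d̪/ (dental), /ɟ/ (palatal), /ɢ/ (uvular).
Gaps, from front to back: bilabial lacks voiced (/b/); retroflex lacks voiced (/ɖ/).

/b/, /ɖ/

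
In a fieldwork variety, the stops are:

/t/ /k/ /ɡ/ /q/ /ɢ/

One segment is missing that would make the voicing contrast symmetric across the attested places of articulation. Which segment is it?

Voiceless: /t/ (alveolar), /k/ (velar), /q/ (uvular).
Voiced: /ɡ/ (velar), /ɢ/ (uvular).
The alveolar row has no voiced member, so the gap is the voiced alveolar stop /d/.

/d/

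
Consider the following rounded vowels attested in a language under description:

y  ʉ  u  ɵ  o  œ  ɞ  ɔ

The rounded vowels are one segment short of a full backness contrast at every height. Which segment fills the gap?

height            front     central   back    
high              y         ʉ         u       
high-mid          —         ɵ         o       
low-mid           œ         ɞ         ɔ       
The high-mid row has no front member, so the gap is the high-mid front rounded vowel /ø/.

/ø/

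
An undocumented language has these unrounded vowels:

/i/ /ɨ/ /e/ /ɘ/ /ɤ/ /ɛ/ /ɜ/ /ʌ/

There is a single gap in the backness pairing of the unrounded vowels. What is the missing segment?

height            front     central   back    
high              i         ɨ         —       
high-mid          e         ɘ         ɤ       
low-mid           ɛ         ɜ         ʌ       
The high row has no back member, so the gap is the high back unrounded vowel /ɯ/.

/ɯ/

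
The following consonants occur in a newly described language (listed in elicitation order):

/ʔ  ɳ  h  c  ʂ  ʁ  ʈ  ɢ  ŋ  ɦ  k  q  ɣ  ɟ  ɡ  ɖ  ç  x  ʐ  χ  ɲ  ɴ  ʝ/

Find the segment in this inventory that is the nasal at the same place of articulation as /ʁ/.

/ʁ/ is a voiced uvular fricative.
The nasal at the same place is an uvular nasal — in this inventory, /ɴ/.

/ɴ/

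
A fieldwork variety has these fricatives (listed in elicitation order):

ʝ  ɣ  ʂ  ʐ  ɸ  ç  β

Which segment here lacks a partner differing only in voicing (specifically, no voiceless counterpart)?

Bilabial: /ɸ/ ~ /β/
Retroflex: /ʂ/ ~ /ʐ/
Palatal: /ç/ ~ /ʝ/
Velar: only /ɣ/ (voiced); no voiceless partner.
So /ɣ/ is the unpaired segment.

/ɣ/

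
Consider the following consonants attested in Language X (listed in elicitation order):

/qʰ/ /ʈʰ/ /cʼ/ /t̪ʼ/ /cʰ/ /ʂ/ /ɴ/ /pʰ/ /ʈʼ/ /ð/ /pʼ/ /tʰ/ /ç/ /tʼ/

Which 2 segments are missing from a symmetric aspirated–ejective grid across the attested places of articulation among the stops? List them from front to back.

bilabial: aspirated /pʰ/, ejective /pʼ/.
dental: aspirated —, ejective /t̪ʼ/.
alveolar: aspirated /tʰ/, ejective /tʼ/.
retroflex: aspirated /ʈʰ/, ejective /ʈʼ/.
palatal: aspirated /cʰ/, ejective /cʼ/.
uvular: aspirated /qʰ/, ejective —.
Gaps, from front to back: dental lacks aspirated (/t̪ʰ/); uvular lacks ejective (/qʼ/).

/t̪ʰ/, /qʼ/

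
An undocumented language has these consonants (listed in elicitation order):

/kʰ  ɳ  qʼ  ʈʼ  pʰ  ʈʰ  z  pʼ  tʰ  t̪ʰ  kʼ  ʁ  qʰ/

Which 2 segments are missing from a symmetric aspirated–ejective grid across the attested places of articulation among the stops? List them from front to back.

bilabial: aspirated /pʰ/, ejective /pʼ/.
dental: aspirated /t̪ʰ/, ejective —.
alveolar: aspirated /tʰ/, ejective —.
retroflex: aspirated /ʈʰ/, ejective /ʈʼ/.
velar: aspirated /kʰ/, ejective /kʼ/.
uvular: aspirated /qʰ/, ejective /qʼ/.
Gaps, from front to back: dental lacks ejective (/t̪ʼ/); alveolar lacks ejective (/tʼ/).

/t̪ʼ/, /tʼ/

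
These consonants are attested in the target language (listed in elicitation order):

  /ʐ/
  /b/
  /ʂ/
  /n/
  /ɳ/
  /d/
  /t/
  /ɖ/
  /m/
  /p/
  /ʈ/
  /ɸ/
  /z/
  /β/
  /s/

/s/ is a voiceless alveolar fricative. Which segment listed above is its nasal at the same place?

/n/

The nasal at the same place is an alveolar nasal — in this inventory, /n/.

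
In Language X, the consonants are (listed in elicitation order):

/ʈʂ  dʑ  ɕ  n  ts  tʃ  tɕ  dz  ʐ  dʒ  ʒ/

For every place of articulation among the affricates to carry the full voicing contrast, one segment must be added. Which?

alveolar: voiceless /ts/, voiced /dz/.
postalveolar: voiceless /tʃ/, voiced /dʒ/.
retroflex: voiceless /ʈʂ/, voiced —.
alveolo-palatal: voiceless /tɕ/, voiced /dʑ/.
The retroflex row has no voiced member, so the gap is the voiced retroflex affricate /ɖʐ/.

/ɖʐ/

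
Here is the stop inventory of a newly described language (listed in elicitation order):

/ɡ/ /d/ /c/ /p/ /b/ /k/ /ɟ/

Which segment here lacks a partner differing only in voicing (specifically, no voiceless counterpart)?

Bilabial: /p/ ~ /b/
Palatal: /c/ ~ /ɟ/
Velar: /k/ ~ /ɡ/
Alveolar: only /d/ (voiced); no voiceless partner.
So /d/ is the unpaired segment.

/d/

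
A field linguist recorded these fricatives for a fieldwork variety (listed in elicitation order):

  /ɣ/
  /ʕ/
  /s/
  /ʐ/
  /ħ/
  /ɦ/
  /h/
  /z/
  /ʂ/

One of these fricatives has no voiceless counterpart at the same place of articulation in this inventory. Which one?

/ɣ/

Alveolar: /s/ ~ /z/
Retroflex: /ʂ/ ~ /ʐ/
Pharyngeal: /ħ/ ~ /ʕ/
Glottal: /h/ ~ /ɦ/
Velar: only /ɣ/ (voiced); no voiceless partner.
So /ɣ/ is the unpaired segment.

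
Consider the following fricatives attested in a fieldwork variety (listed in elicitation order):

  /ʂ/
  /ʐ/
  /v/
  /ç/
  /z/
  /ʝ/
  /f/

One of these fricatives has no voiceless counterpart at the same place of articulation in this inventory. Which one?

/z/

Labiodental: /f/ ~ /v/
Retroflex: /ʂ/ ~ /ʐ/
Palatal: /ç/ ~ /ʝ/
Alveolar: only /z/ (voiced); no voiceless partner.
So /z/ is the unpaired segment.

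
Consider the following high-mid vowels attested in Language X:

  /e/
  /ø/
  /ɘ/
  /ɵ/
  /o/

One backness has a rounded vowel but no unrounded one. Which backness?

backness          unrounded  rounded 
front             e         ø       
central           ɘ         ɵ       
back              —         o       
Every backness has an unrounded member except back, where /ɤ/ would be expected.

back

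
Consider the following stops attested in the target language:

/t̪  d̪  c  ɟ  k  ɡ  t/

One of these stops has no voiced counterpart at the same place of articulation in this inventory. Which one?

Dental: /t̪/ ~ /d̪/
Palatal: /c/ ~ /ɟ/
Velar: /k/ ~ /ɡ/
Alveolar: only /t/ (voiceless); no voiced partner.
So /t/ is the unpaired segment.

/t/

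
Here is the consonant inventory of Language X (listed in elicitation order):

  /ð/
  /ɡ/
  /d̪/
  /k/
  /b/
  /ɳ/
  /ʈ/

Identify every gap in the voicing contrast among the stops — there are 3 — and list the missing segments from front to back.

bilabial: voiceless —, voiced /b/.
dental: voiceless —, voiced /d̪/.
retroflex: voiceless /ʈ/, voiced —.
velar: voiceless /k/, voiced /ɡ/.
Gaps, from front to back: bilabial lacks voiceless (/p/); dental lacks voiceless (/t̪/); retroflex lacks voiced (/ɖ/).

/p/, /t̪/, /ɖ/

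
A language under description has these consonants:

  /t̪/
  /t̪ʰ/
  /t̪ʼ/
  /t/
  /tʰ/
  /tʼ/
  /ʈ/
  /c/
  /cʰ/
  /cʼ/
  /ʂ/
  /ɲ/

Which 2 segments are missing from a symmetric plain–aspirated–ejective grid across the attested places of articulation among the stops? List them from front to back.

/ʈʰ/, /ʈʼ/

Plain: /t̪/ (dental), /t/ (alveolar), /ʈ/ (retroflex), /c/ (palatal).
Aspirated: /t̪ʰ/ (dental), /tʰ/ (alveolar), /cʰ/ (palatal).
Ejective: /t̪ʼ/ (dental), /tʼ/ (alveolar), /cʼ/ (palatal).
Gaps, from front to back: retroflex lacks aspirated (/ʈʰ/); retroflex lacks ejective (/ʈʼ/).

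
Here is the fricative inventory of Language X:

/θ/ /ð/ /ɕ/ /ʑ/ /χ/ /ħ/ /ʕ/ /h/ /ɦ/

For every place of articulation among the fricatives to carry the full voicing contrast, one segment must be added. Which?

/ʁ/

Voiceless: /θ/ (dental), /ɕ/ (alveolo-palatal), /χ/ (uvular), /ħ/ (pharyngeal), /h/ (glottal).
Voiced: /ð/ (dental), /ʑ/ (alveolo-palatal), /ʕ/ (pharyngeal), /ɦ/ (glottal).
The uvular row has no voiced member, so the gap is the voiced uvular fricative /ʁ/.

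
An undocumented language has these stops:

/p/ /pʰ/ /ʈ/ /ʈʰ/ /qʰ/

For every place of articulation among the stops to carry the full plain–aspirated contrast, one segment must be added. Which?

place of articulation  plain     aspirated
bilabial          p         pʰ      
retroflex         ʈ         ʈʰ      
uvular            —         qʰ      
The uvular row has no plain member, so the gap is the plain uvular stop /q/.

/q/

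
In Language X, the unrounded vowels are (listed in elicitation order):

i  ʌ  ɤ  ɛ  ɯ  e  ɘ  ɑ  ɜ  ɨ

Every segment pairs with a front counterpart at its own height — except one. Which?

/ɑ/

High: /i/ ~ /ɨ/ ~ /ɯ/
High-mid: /e/ ~ /ɘ/ ~ /ɤ/
Low-mid: /ɛ/ ~ /ɜ/ ~ /ʌ/
Low: only /ɑ/ (back); no front partner.
So /ɑ/ is the unpaired segment.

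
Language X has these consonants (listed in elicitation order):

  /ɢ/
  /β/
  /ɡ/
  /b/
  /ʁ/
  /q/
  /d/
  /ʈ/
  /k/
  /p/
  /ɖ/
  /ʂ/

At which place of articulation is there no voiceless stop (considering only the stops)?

bilabial: voiceless /p/, voiced /b/.
alveolar: voiceless —, voiced /d/.
retroflex: voiceless /ʈ/, voiced /ɖ/.
velar: voiceless /k/, voiced /ɡ/.
uvular: voiceless /q/, voiced /ɢ/.
Every place of articulation has a voiceless member except alveolar, where /t/ would be expected.

alveolar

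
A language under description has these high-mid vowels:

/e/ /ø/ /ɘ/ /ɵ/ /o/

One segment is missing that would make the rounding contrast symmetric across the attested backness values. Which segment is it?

/ɤ/

Unrounded: /e/ (front), /ɘ/ (central).
Rounded: /ø/ (front), /ɵ/ (central), /o/ (back).
The back row has no unrounded member, so the gap is the back unrounded vowel /ɤ/.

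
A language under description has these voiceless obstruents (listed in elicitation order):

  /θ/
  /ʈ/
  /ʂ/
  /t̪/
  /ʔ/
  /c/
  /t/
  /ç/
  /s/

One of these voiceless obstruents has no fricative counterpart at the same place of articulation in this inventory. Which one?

/ʔ/

Dental: /t̪/ ~ /θ/
Alveolar: /t/ ~ /s/
Retroflex: /ʈ/ ~ /ʂ/
Palatal: /c/ ~ /ç/
Glottal: only /ʔ/ (stop); no fricative partner.
So /ʔ/ is the unpaired segment.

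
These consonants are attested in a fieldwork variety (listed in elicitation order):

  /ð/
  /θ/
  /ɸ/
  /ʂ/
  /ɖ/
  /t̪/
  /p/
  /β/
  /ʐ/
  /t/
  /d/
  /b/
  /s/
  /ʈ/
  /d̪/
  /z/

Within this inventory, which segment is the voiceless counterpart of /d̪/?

/t̪/

/d̪/ is a voiced dental stop.
The voiceless counterpart is a voiceless dental stop — in this inventory, /t̪/.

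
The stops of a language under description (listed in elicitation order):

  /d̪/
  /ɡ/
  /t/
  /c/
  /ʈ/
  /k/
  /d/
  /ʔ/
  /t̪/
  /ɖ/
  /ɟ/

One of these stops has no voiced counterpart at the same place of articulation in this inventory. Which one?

/ʔ/

Dental: /t̪/ ~ /d̪/
Alveolar: /t/ ~ /d/
Retroflex: /ʈ/ ~ /ɖ/
Palatal: /c/ ~ /ɟ/
Velar: /k/ ~ /ɡ/
Glottal: only /ʔ/ (voiceless); no voiced partner.
So /ʔ/ is the unpaired segment.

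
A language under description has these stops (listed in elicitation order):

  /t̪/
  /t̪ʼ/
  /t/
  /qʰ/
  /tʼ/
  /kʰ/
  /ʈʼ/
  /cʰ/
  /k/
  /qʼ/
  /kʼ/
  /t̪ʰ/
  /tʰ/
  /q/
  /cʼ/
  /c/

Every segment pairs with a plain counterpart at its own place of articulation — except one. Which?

/ʈʼ/

Dental: /t̪/ ~ /t̪ʰ/ ~ /t̪ʼ/
Alveolar: /t/ ~ /tʰ/ ~ /tʼ/
Palatal: /c/ ~ /cʰ/ ~ /cʼ/
Velar: /k/ ~ /kʰ/ ~ /kʼ/
Uvular: /q/ ~ /qʰ/ ~ /qʼ/
Retroflex: only /ʈʼ/ (ejective); no plain partner.
So /ʈʼ/ is the unpaired segment.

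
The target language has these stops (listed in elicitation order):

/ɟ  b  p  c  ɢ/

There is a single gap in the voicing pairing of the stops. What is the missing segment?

/q/

Voiceless: /p/ (bilabial), /c/ (palatal).
Voiced: /b/ (bilabial), /ɟ/ (palatal), /ɢ/ (uvular).
The uvular row has no voiceless member, so the gap is the voiceless uvular stop /q/.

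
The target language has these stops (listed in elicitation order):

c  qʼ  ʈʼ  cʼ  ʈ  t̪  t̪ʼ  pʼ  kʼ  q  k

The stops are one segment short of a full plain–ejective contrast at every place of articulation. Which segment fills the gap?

/p/

bilabial: plain —, ejective /pʼ/.
dental: plain /t̪/, ejective /t̪ʼ/.
retroflex: plain /ʈ/, ejective /ʈʼ/.
palatal: plain /c/, ejective /cʼ/.
velar: plain /k/, ejective /kʼ/.
uvular: plain /q/, ejective /qʼ/.
The bilabial row has no plain member, so the gap is the plain bilabial stop /p/.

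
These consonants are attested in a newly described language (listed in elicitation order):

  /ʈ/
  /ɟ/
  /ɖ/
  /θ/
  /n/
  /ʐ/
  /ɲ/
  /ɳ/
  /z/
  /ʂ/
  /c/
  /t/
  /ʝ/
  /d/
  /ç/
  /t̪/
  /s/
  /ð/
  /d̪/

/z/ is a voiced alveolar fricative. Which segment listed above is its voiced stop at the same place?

/d/

The voiced stop at the same place is a voiced alveolar stop — in this inventory, /d/.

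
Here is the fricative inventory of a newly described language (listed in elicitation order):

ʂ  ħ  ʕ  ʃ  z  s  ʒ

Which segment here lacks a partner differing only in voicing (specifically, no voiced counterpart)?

Alveolar: /s/ ~ /z/
Postalveolar: /ʃ/ ~ /ʒ/
Pharyngeal: /ħ/ ~ /ʕ/
Retroflex: only /ʂ/ (voiceless); no voiced partner.
So /ʂ/ is the unpaired segment.

/ʂ/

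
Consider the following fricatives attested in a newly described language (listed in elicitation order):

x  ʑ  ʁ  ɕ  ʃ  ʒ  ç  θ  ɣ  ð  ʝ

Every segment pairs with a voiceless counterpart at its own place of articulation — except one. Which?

/ʁ/

Dental: /θ/ ~ /ð/
Postalveolar: /ʃ/ ~ /ʒ/
Alveolo-palatal: /ɕ/ ~ /ʑ/
Palatal: /ç/ ~ /ʝ/
Velar: /x/ ~ /ɣ/
Uvular: only /ʁ/ (voiced); no voiceless partner.
So /ʁ/ is the unpaired segment.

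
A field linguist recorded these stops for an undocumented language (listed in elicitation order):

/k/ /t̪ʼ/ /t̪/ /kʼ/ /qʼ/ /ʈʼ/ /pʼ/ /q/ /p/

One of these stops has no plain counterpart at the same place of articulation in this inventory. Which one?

/ʈʼ/

Bilabial: /p/ ~ /pʼ/
Dental: /t̪/ ~ /t̪ʼ/
Velar: /k/ ~ /kʼ/
Uvular: /q/ ~ /qʼ/
Retroflex: only /ʈʼ/ (ejective); no plain partner.
So /ʈʼ/ is the unpaired segment.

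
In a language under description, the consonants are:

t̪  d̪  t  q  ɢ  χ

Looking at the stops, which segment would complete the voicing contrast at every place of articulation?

place of articulation  voiceless  voiced  
dental            t̪        d̪      
alveolar          t         —       
uvular            q         ɢ       
The alveolar row has no voiced member, so the gap is the voiced alveolar stop /d/.

/d/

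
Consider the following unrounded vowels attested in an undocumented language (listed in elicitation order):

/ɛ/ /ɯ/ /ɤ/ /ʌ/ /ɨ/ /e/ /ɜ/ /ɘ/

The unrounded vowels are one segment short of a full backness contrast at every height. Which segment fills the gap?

/i/

height            front     central   back    
high              —         ɨ         ɯ       
high-mid          e         ɘ         ɤ       
low-mid           ɛ         ɜ         ʌ       
The high row has no front member, so the gap is the high front unrounded vowel /i/.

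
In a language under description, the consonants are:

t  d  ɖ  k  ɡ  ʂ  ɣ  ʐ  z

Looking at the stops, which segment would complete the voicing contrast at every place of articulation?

Voiceless: /t/ (alveolar), /k/ (velar).
Voiced: /d/ (alveolar), /ɖ/ (retroflex), /ɡ/ (velar).
The retroflex row has no voiceless member, so the gap is the voiceless retroflex stop /ʈ/.

/ʈ/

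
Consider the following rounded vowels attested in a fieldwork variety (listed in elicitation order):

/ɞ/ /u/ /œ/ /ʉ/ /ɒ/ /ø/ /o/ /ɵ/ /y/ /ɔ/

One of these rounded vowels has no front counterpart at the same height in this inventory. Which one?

/ɒ/

High: /y/ ~ /ʉ/ ~ /u/
High-mid: /ø/ ~ /ɵ/ ~ /o/
Low-mid: /œ/ ~ /ɞ/ ~ /ɔ/
Low: only /ɒ/ (back); no front partner.
So /ɒ/ is the unpaired segment.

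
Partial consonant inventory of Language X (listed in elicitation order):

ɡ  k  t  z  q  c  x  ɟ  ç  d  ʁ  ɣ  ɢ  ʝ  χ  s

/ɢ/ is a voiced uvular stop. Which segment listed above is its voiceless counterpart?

/q/

The voiceless counterpart is a voiceless uvular stop — in this inventory, /q/.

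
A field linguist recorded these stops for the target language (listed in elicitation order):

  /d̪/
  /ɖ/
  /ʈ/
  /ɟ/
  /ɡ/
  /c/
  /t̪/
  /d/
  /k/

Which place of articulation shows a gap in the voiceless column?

place of articulation  voiceless  voiced  
dental            t̪        d̪      
alveolar          —         d       
retroflex         ʈ         ɖ       
palatal           c         ɟ       
velar             k         ɡ       
Every place of articulation has a voiceless member except alveolar, where /t/ would be expected.

alveolar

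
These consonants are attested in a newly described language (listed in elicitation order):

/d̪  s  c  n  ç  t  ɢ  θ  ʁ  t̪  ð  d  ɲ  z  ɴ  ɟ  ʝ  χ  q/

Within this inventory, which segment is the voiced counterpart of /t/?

/t/ is a voiceless alveolar stop.
The voiced counterpart is a voiced alveolar stop — in this inventory, /d/.

/d/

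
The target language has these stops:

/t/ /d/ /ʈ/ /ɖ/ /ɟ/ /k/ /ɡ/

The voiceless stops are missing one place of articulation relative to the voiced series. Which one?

alveolar: voiceless /t/, voiced /d/.
retroflex: voiceless /ʈ/, voiced /ɖ/.
palatal: voiceless —, voiced /ɟ/.
velar: voiceless /k/, voiced /ɡ/.
Every place of articulation has a voiceless member except palatal, where /c/ would be expected.

palatal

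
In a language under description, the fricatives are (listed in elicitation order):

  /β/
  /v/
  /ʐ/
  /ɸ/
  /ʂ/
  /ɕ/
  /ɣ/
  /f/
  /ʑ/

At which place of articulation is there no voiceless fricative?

velar

Voiceless: /ɸ/ (bilabial), /f/ (labiodental), /ʂ/ (retroflex), /ɕ/ (alveolo-palatal).
Voiced: /β/ (bilabial), /v/ (labiodental), /ʐ/ (retroflex), /ʑ/ (alveolo-palatal), /ɣ/ (velar).
Every place of articulation has a voiceless member except velar, where /x/ would be expected.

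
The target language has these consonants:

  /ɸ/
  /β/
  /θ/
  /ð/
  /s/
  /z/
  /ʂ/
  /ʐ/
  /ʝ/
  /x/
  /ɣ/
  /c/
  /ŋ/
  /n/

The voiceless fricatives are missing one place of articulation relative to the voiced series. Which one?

place of articulation  voiceless  voiced  
bilabial          ɸ         β       
dental            θ         ð       
alveolar          s         z       
retroflex         ʂ         ʐ       
palatal           —         ʝ       
velar             x         ɣ       
Every place of articulation has a voiceless member except palatal, where /ç/ would be expected.

palatal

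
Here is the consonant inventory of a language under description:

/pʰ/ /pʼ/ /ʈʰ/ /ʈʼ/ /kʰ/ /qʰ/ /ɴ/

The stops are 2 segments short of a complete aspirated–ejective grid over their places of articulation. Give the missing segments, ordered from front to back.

/kʼ/, /qʼ/

bilabial: aspirated /pʰ/, ejective /pʼ/.
retroflex: aspirated /ʈʰ/, ejective /ʈʼ/.
velar: aspirated /kʰ/, ejective —.
uvular: aspirated /qʰ/, ejective —.
Gaps, from front to back: velar lacks ejective (/kʼ/); uvular lacks ejective (/qʼ/).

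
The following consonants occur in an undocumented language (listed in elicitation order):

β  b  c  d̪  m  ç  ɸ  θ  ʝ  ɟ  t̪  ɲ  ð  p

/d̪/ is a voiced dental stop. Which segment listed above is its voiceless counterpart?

The voiceless counterpart is a voiceless dental stop — in this inventory, /t̪/.

/t̪/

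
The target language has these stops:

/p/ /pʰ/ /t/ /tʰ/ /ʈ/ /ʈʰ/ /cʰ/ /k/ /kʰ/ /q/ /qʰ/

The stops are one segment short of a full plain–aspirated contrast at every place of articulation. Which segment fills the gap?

Plain: /p/ (bilabial), /t/ (alveolar), /ʈ/ (retroflex), /k/ (velar), /q/ (uvular).
Aspirated: /pʰ/ (bilabial), /tʰ/ (alveolar), /ʈʰ/ (retroflex), /cʰ/ (palatal), /kʰ/ (velar), /qʰ/ (uvular).
The palatal row has no plain member, so the gap is the plain palatal stop /c/.

/c/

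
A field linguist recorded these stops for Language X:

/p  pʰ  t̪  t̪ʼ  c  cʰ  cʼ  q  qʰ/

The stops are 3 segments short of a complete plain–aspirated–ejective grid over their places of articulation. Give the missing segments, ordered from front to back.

/pʼ/, /t̪ʰ/, /qʼ/

bilabial: plain /p/, aspirated /pʰ/, ejective —.
dental: plain /t̪/, aspirated —, ejective /t̪ʼ/.
palatal: plain /c/, aspirated /cʰ/, ejective /cʼ/.
uvular: plain /q/, aspirated /qʰ/, ejective —.
Gaps, from front to back: bilabial lacks ejective (/pʼ/); dental lacks aspirated (/t̪ʰ/); uvular lacks ejective (/qʼ/).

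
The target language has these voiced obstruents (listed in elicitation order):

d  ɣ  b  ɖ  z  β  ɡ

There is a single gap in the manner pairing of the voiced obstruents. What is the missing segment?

/ʐ/

bilabial: stop /b/, fricative /β/.
alveolar: stop /d/, fricative /z/.
retroflex: stop /ɖ/, fricative —.
velar: stop /ɡ/, fricative /ɣ/.
The retroflex row has no fricative member, so the gap is the retroflex fricative /ʐ/.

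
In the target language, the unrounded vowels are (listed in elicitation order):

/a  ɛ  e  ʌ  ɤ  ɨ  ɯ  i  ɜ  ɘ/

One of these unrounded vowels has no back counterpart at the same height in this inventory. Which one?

/a/

High: /i/ ~ /ɨ/ ~ /ɯ/
High-mid: /e/ ~ /ɘ/ ~ /ɤ/
Low-mid: /ɛ/ ~ /ɜ/ ~ /ʌ/
Low: only /a/ (front); no back partner.
So /a/ is the unpaired segment.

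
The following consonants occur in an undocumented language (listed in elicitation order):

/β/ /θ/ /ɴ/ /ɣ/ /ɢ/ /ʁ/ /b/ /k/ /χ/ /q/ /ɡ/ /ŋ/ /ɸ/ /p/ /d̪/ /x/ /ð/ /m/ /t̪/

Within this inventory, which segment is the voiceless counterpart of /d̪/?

/d̪/ is a voiced dental stop.
The voiceless counterpart is a voiceless dental stop — in this inventory, /t̪/.

/t̪/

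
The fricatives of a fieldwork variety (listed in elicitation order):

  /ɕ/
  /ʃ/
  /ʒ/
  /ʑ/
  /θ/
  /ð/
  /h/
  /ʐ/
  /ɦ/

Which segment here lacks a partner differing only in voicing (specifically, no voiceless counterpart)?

Dental: /θ/ ~ /ð/
Postalveolar: /ʃ/ ~ /ʒ/
Alveolo-palatal: /ɕ/ ~ /ʑ/
Glottal: /h/ ~ /ɦ/
Retroflex: only /ʐ/ (voiced); no voiceless partner.
So /ʐ/ is the unpaired segment.

/ʐ/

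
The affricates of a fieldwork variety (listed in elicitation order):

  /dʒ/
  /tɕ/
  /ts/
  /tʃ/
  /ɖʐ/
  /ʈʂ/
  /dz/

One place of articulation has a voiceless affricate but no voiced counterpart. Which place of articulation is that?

alveolo-palatal

place of articulation  voiceless  voiced  
alveolar          ts        dz      
postalveolar      tʃ        dʒ      
retroflex         ʈʂ        ɖʐ      
alveolo-palatal   tɕ        —       
Every place of articulation has a voiced member except alveolo-palatal, where /dʑ/ would be expected.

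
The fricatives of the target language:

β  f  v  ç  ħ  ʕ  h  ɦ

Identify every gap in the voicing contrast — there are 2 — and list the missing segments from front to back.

Voiceless: /f/ (labiodental), /ç/ (palatal), /ħ/ (pharyngeal), /h/ (glottal).
Voiced: /β/ (bilabial), /v/ (labiodental), /ʕ/ (pharyngeal), /ɦ/ (glottal).
Gaps, from front to back: bilabial lacks voiceless (/ɸ/); palatal lacks voiced (/ʝ/).

/ɸ/, /ʝ/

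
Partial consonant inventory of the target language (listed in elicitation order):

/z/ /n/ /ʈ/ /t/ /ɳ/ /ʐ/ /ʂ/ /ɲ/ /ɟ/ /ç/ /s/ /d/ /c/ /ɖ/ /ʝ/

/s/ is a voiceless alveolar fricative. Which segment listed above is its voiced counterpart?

/z/

The voiced counterpart is a voiced alveolar fricative — in this inventory, /z/.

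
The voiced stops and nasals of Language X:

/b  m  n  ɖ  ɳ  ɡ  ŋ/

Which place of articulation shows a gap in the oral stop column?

Oral stop: /b/ (bilabial), /ɖ/ (retroflex), /ɡ/ (velar).
Nasal: /m/ (bilabial), /n/ (alveolar), /ɳ/ (retroflex), /ŋ/ (velar).
Every place of articulation has an oral stop member except alveolar, where /d/ would be expected.

alveolar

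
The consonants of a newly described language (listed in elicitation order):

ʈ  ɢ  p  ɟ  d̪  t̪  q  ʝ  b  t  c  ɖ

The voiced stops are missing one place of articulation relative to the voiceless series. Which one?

alveolar

bilabial: voiceless /p/, voiced /b/.
dental: voiceless /t̪/, voiced /d̪/.
alveolar: voiceless /t/, voiced —.
retroflex: voiceless /ʈ/, voiced /ɖ/.
palatal: voiceless /c/, voiced /ɟ/.
uvular: voiceless /q/, voiced /ɢ/.
Every place of articulation has a voiced member except alveolar, where /d/ would be expected.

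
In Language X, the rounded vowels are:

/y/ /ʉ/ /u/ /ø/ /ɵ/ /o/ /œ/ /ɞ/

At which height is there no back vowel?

high: front /y/, central /ʉ/, back /u/.
high-mid: front /ø/, central /ɵ/, back /o/.
low-mid: front /œ/, central /ɞ/, back —.
Every height has a back member except low-mid, where /ɔ/ would be expected.

low-mid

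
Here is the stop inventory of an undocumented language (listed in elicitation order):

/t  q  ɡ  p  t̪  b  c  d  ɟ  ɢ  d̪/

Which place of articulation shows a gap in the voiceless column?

velar

place of articulation  voiceless  voiced  
bilabial          p         b       
dental            t̪        d̪      
alveolar          t         d       
palatal           c         ɟ       
velar             —         ɡ       
uvular            q         ɢ       
Every place of articulation has a voiceless member except velar, where /k/ would be expected.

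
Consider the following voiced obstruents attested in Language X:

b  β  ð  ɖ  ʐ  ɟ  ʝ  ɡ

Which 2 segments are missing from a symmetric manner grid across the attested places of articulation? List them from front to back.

/d̪/, /ɣ/

place of articulation  stop      fricative
bilabial          b         β       
dental            —         ð       
retroflex         ɖ         ʐ       
palatal           ɟ         ʝ       
velar             ɡ         —       
Gaps, from front to back: dental lacks stop (/d̪/); velar lacks fricative (/ɣ/).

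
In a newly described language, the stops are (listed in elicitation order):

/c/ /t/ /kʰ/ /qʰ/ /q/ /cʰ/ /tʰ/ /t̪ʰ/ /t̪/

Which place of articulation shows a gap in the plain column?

Plain: /t̪/ (dental), /t/ (alveolar), /c/ (palatal), /q/ (uvular).
Aspirated: /t̪ʰ/ (dental), /tʰ/ (alveolar), /cʰ/ (palatal), /kʰ/ (velar), /qʰ/ (uvular).
Every place of articulation has a plain member except velar, where /k/ would be expected.

velar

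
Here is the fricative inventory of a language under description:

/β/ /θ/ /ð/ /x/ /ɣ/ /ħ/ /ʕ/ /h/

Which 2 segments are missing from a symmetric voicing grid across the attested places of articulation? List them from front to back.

/ɸ/, /ɦ/

Voiceless: /θ/ (dental), /x/ (velar), /ħ/ (pharyngeal), /h/ (glottal).
Voiced: /β/ (bilabial), /ð/ (dental), /ɣ/ (velar), /ʕ/ (pharyngeal).
Gaps, from front to back: bilabial lacks voiceless (/ɸ/); glottal lacks voiced (/ɦ/).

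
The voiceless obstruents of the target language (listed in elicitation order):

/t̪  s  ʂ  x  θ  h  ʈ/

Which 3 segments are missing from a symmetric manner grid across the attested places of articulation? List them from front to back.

dental: stop /t̪/, fricative /θ/.
alveolar: stop —, fricative /s/.
retroflex: stop /ʈ/, fricative /ʂ/.
velar: stop —, fricative /x/.
glottal: stop —, fricative /h/.
Gaps, from front to back: alveolar lacks stop (/t/); velar lacks stop (/k/); glottal lacks stop (/ʔ/).

/t/, /k/, /ʔ/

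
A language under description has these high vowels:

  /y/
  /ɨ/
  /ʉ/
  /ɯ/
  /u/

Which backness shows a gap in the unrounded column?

Unrounded: /ɨ/ (central), /ɯ/ (back).
Rounded: /y/ (front), /ʉ/ (central), /u/ (back).
Every backness has an unrounded member except front, where /i/ would be expected.

front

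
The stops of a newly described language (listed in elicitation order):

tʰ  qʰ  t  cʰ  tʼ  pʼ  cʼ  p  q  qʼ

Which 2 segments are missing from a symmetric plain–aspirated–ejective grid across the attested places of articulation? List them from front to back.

bilabial: plain /p/, aspirated —, ejective /pʼ/.
alveolar: plain /t/, aspirated /tʰ/, ejective /tʼ/.
palatal: plain —, aspirated /cʰ/, ejective /cʼ/.
uvular: plain /q/, aspirated /qʰ/, ejective /qʼ/.
Gaps, from front to back: bilabial lacks aspirated (/pʰ/); palatal lacks plain (/c/).

/pʰ/, /c/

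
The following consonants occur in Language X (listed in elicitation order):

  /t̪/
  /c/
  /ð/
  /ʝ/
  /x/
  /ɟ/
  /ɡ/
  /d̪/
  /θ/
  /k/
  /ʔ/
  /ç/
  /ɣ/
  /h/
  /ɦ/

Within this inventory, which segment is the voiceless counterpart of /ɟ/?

/ɟ/ is a voiced palatal stop.
The voiceless counterpart is a voiceless palatal stop — in this inventory, /c/.

/c/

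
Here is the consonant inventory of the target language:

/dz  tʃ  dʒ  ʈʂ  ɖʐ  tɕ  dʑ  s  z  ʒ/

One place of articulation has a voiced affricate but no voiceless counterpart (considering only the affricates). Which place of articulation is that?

alveolar

alveolar: voiceless —, voiced /dz/.
postalveolar: voiceless /tʃ/, voiced /dʒ/.
retroflex: voiceless /ʈʂ/, voiced /ɖʐ/.
alveolo-palatal: voiceless /tɕ/, voiced /dʑ/.
Every place of articulation has a voiceless member except alveolar, where /ts/ would be expected.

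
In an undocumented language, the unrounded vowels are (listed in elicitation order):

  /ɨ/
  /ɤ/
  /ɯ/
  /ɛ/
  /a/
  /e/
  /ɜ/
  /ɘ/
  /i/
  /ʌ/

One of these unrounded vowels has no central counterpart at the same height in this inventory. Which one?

High: /i/ ~ /ɨ/ ~ /ɯ/
High-mid: /e/ ~ /ɘ/ ~ /ɤ/
Low-mid: /ɛ/ ~ /ɜ/ ~ /ʌ/
Low: only /a/ (front); no central partner.
So /a/ is the unpaired segment.

/a/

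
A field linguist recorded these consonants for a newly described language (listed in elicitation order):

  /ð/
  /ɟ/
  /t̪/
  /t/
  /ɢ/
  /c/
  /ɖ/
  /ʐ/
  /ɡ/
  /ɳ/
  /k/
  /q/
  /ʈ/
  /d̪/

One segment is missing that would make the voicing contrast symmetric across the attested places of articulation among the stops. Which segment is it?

/d/

place of articulation  voiceless  voiced  
dental            t̪        d̪      
alveolar          t         —       
retroflex         ʈ         ɖ       
palatal           c         ɟ       
velar             k         ɡ       
uvular            q         ɢ       
The alveolar row has no voiced member, so the gap is the voiced alveolar stop /d/.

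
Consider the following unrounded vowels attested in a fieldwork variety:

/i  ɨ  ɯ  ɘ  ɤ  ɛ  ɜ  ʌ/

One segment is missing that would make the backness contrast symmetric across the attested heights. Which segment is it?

height            front     central   back    
high              i         ɨ         ɯ       
high-mid          —         ɘ         ɤ       
low-mid           ɛ         ɜ         ʌ       
The high-mid row has no front member, so the gap is the high-mid front unrounded vowel /e/.

/e/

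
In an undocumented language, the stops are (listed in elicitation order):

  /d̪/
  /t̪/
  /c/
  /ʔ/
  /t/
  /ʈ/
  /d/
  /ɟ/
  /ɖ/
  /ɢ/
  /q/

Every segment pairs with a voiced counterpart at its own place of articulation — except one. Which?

/ʔ/

Dental: /t̪/ ~ /d̪/
Alveolar: /t/ ~ /d/
Retroflex: /ʈ/ ~ /ɖ/
Palatal: /c/ ~ /ɟ/
Uvular: /q/ ~ /ɢ/
Glottal: only /ʔ/ (voiceless); no voiced partner.
So /ʔ/ is the unpaired segment.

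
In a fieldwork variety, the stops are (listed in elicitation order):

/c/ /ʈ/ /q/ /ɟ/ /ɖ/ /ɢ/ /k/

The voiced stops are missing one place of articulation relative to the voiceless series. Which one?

place of articulation  voiceless  voiced  
retroflex         ʈ         ɖ       
palatal           c         ɟ       
velar             k         —       
uvular            q         ɢ       
Every place of articulation has a voiced member except velar, where /ɡ/ would be expected.

velar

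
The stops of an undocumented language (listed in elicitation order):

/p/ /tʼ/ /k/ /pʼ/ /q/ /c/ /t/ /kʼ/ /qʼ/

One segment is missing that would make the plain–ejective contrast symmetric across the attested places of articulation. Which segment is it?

/cʼ/

bilabial: plain /p/, ejective /pʼ/.
alveolar: plain /t/, ejective /tʼ/.
palatal: plain /c/, ejective —.
velar: plain /k/, ejective /kʼ/.
uvular: plain /q/, ejective /qʼ/.
The palatal row has no ejective member, so the gap is the ejective palatal stop /cʼ/.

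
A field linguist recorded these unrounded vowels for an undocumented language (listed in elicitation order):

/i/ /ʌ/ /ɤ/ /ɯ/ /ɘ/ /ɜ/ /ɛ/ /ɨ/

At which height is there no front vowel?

high-mid

high: front /i/, central /ɨ/, back /ɯ/.
high-mid: front —, central /ɘ/, back /ɤ/.
low-mid: front /ɛ/, central /ɜ/, back /ʌ/.
Every height has a front member except high-mid, where /e/ would be expected.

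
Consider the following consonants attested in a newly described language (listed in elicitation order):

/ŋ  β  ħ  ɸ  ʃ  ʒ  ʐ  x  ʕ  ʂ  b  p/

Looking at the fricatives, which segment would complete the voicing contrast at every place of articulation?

bilabial: voiceless /ɸ/, voiced /β/.
postalveolar: voiceless /ʃ/, voiced /ʒ/.
retroflex: voiceless /ʂ/, voiced /ʐ/.
velar: voiceless /x/, voiced —.
pharyngeal: voiceless /ħ/, voiced /ʕ/.
The velar row has no voiced member, so the gap is the voiced velar fricative /ɣ/.

/ɣ/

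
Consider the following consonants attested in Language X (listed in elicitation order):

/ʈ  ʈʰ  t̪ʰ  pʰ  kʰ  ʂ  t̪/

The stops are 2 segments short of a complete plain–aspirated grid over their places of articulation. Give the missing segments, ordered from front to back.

Plain: /t̪/ (dental), /ʈ/ (retroflex).
Aspirated: /pʰ/ (bilabial), /t̪ʰ/ (dental), /ʈʰ/ (retroflex), /kʰ/ (velar).
Gaps, from front to back: bilabial lacks plain (/p/); velar lacks plain (/k/).

/p/, /k/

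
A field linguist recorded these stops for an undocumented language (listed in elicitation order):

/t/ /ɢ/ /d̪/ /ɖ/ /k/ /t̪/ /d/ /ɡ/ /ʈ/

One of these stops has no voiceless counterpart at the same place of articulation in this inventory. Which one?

/ɢ/

Dental: /t̪/ ~ /d̪/
Alveolar: /t/ ~ /d/
Retroflex: /ʈ/ ~ /ɖ/
Velar: /k/ ~ /ɡ/
Uvular: only /ɢ/ (voiced); no voiceless partner.
So /ɢ/ is the unpaired segment.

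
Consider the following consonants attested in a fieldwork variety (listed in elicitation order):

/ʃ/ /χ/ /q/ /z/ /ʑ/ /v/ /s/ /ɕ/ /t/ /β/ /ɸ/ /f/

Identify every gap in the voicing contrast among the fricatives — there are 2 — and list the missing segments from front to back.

place of articulation  voiceless  voiced  
bilabial          ɸ         β       
labiodental       f         v       
alveolar          s         z       
postalveolar      ʃ         —       
alveolo-palatal   ɕ         ʑ       
uvular            χ         —       
Gaps, from front to back: postalveolar lacks voiced (/ʒ/); uvular lacks voiced (/ʁ/).

/ʒ/, /ʁ/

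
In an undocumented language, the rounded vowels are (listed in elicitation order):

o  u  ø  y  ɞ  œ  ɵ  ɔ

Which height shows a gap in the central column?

high

height            front     central   back    
high              y         —         u       
high-mid          ø         ɵ         o       
low-mid           œ         ɞ         ɔ       
Every height has a central member except high, where /ʉ/ would be expected.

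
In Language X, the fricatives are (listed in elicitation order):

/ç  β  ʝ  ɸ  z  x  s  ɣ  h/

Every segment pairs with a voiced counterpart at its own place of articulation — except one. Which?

Bilabial: /ɸ/ ~ /β/
Alveolar: /s/ ~ /z/
Palatal: /ç/ ~ /ʝ/
Velar: /x/ ~ /ɣ/
Glottal: only /h/ (voiceless); no voiced partner.
So /h/ is the unpaired segment.

/h/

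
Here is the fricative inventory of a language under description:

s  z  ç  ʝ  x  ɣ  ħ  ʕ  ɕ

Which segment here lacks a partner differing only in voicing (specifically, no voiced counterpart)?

/ɕ/

Alveolar: /s/ ~ /z/
Palatal: /ç/ ~ /ʝ/
Velar: /x/ ~ /ɣ/
Pharyngeal: /ħ/ ~ /ʕ/
Alveolo-palatal: only /ɕ/ (voiceless); no voiced partner.
So /ɕ/ is the unpaired segment.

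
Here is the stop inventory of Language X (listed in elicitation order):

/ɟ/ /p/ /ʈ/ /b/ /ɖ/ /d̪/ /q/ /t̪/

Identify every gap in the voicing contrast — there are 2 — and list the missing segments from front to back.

/c/, /ɢ/

Voiceless: /p/ (bilabial), /t̪/ (dental), /ʈ/ (retroflex), /q/ (uvular).
Voiced: /b/ (bilabial), /d̪/ (dental), /ɖ/ (retroflex), /ɟ/ (palatal).
Gaps, from front to back: palatal lacks voiceless (/c/); uvular lacks voiced (/ɢ/).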